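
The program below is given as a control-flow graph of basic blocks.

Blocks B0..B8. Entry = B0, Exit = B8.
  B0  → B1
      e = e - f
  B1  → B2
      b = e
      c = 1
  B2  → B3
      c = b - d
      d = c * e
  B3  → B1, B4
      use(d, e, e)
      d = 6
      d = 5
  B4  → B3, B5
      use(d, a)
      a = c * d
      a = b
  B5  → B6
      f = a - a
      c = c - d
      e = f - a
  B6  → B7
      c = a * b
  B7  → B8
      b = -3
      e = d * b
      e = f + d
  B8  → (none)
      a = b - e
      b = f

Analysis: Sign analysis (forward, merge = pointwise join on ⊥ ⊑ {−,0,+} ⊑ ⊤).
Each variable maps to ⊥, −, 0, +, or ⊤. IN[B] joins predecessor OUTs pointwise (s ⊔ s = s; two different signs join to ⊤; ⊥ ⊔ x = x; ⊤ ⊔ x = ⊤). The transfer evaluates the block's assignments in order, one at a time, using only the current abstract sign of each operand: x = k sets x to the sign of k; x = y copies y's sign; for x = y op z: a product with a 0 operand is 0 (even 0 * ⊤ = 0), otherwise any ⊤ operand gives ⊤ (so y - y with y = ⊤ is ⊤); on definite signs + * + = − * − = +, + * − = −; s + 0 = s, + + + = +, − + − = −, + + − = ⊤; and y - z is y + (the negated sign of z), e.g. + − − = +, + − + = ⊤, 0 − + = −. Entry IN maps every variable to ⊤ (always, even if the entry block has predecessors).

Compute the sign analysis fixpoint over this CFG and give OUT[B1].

Converged values:
  B0: | IN=(all ⊤) | OUT=(all ⊤)
  B1: | IN=(all ⊤) | OUT={c:+; rest ⊤}
  B2: | IN={c:+; rest ⊤} | OUT=(all ⊤)
  B3: | IN=(all ⊤) | OUT={d:+; rest ⊤}
  B4: | IN={d:+; rest ⊤} | OUT={d:+; rest ⊤}
  B5: | IN={d:+; rest ⊤} | OUT={d:+; rest ⊤}
  B6: | IN={d:+; rest ⊤} | OUT={d:+; rest ⊤}
  B7: | IN={d:+; rest ⊤} | OUT={b:-, d:+; rest ⊤}
  B8: | IN={b:-, d:+; rest ⊤} | OUT={d:+; rest ⊤}

Merge at B1: IN[B1] = OUT[B0] ⊔ OUT[B3] = {a: ⊤, b: ⊤, c: ⊤, d: ⊤, e: ⊤, f: ⊤}
Applying B1's transfer function to that IN value gives OUT[B1] (row B1 above).

Answer: {a: ⊤, b: ⊤, c: +, d: ⊤, e: ⊤, f: ⊤}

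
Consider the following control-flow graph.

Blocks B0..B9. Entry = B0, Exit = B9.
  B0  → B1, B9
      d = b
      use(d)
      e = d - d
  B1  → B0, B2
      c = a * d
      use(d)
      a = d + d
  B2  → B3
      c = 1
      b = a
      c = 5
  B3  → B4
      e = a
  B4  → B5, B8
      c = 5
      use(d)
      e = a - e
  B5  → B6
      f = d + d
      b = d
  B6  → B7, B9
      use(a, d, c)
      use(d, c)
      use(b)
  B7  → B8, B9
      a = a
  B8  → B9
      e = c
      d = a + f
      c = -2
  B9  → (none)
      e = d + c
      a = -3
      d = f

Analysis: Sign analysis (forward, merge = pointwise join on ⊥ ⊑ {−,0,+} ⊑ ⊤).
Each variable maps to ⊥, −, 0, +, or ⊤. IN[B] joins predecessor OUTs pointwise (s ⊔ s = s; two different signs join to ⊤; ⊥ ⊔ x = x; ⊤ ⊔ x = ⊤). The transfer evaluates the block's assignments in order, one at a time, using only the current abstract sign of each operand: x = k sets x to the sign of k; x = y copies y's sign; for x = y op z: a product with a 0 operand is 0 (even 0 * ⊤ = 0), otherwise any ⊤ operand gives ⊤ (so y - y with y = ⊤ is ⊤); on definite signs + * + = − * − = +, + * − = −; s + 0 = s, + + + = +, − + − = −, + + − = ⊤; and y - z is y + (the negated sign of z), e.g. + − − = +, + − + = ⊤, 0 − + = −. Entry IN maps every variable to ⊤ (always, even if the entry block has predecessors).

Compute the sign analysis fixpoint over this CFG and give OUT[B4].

Answer: {a: ⊤, b: ⊤, c: +, d: ⊤, e: ⊤, f: ⊤}

Derivation:
Per-block solution:
  B0:  IN=(all ⊤)  OUT=(all ⊤)
  B1:  IN=(all ⊤)  OUT=(all ⊤)
  B2:  IN=(all ⊤)  OUT={c:+; rest ⊤}
  B3:  IN={c:+; rest ⊤}  OUT={c:+; rest ⊤}
  B4:  IN={c:+; rest ⊤}  OUT={c:+; rest ⊤}
  B5:  IN={c:+; rest ⊤}  OUT={c:+; rest ⊤}
  B6:  IN={c:+; rest ⊤}  OUT={c:+; rest ⊤}
  B7:  IN={c:+; rest ⊤}  OUT={c:+; rest ⊤}
  B8:  IN={c:+; rest ⊤}  OUT={c:-, e:+; rest ⊤}
  B9:  IN=(all ⊤)  OUT={a:-; rest ⊤}

Merge at B4: IN[B4] = OUT[B3] = {a: ⊤, b: ⊤, c: +, d: ⊤, e: ⊤, f: ⊤}
Applying B4's transfer function to that IN value gives OUT[B4] (row B4 above).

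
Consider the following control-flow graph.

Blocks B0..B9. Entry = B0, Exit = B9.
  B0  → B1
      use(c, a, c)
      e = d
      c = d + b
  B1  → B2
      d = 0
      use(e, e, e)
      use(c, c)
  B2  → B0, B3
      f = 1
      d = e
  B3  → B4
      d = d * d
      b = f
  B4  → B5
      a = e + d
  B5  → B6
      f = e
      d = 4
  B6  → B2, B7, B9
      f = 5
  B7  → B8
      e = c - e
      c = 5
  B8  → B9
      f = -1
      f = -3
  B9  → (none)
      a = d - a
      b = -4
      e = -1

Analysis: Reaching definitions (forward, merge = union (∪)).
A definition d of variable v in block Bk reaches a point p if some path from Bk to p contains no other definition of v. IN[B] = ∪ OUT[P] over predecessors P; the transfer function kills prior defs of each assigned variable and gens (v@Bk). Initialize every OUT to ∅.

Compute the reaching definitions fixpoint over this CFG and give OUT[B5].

Answer: {a@B4, b@B3, c@B0, d@B5, e@B0, f@B5}

Derivation:
Per-block solution:
  B0: | IN={a@B4, b@B3, c@B0, d@B2, e@B0, f@B2} | OUT={a@B4, b@B3, c@B0, d@B2, e@B0, f@B2}
  B1: | IN={a@B4, b@B3, c@B0, d@B2, e@B0, f@B2} | OUT={a@B4, b@B3, c@B0, d@B1, e@B0, f@B2}
  B2: | IN={a@B4, b@B3, c@B0, d@B1, d@B5, e@B0, f@B2, f@B6} | OUT={a@B4, b@B3, c@B0, d@B2, e@B0, f@B2}
  B3: | IN={a@B4, b@B3, c@B0, d@B2, e@B0, f@B2} | OUT={a@B4, b@B3, c@B0, d@B3, e@B0, f@B2}
  B4: | IN={a@B4, b@B3, c@B0, d@B3, e@B0, f@B2} | OUT={a@B4, b@B3, c@B0, d@B3, e@B0, f@B2}
  B5: | IN={a@B4, b@B3, c@B0, d@B3, e@B0, f@B2} | OUT={a@B4, b@B3, c@B0, d@B5, e@B0, f@B5}
  B6: | IN={a@B4, b@B3, c@B0, d@B5, e@B0, f@B5} | OUT={a@B4, b@B3, c@B0, d@B5, e@B0, f@B6}
  B7: | IN={a@B4, b@B3, c@B0, d@B5, e@B0, f@B6} | OUT={a@B4, b@B3, c@B7, d@B5, e@B7, f@B6}
  B8: | IN={a@B4, b@B3, c@B7, d@B5, e@B7, f@B6} | OUT={a@B4, b@B3, c@B7, d@B5, e@B7, f@B8}
  B9: | IN={a@B4, b@B3, c@B0, c@B7, d@B5, e@B0, e@B7, f@B6, f@B8} | OUT={a@B9, b@B9, c@B0, c@B7, d@B5, e@B9, f@B6, f@B8}

Merge at B5: IN[B5] = OUT[B4] = {a@B4, b@B3, c@B0, d@B3, e@B0, f@B2}
Applying B5's transfer function to that IN value gives OUT[B5] (row B5 above).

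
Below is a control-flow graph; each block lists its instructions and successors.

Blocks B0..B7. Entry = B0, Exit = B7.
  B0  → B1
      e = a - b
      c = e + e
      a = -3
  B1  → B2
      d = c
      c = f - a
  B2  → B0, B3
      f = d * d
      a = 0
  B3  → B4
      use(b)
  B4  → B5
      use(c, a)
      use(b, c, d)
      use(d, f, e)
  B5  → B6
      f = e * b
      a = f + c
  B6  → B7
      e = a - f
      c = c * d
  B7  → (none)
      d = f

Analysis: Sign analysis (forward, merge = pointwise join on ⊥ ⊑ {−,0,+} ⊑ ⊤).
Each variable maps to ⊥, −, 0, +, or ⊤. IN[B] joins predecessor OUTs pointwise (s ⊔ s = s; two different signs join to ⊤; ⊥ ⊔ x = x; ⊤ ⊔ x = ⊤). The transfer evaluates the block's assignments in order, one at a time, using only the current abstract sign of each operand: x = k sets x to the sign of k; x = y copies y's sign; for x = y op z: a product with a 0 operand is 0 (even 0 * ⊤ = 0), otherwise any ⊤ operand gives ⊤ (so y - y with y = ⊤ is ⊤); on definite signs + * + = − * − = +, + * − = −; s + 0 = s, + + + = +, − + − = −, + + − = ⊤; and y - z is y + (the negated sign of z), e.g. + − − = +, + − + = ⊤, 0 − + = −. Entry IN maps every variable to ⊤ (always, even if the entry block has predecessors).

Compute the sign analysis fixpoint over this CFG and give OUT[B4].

Answer: {a: 0, b: ⊤, c: ⊤, d: ⊤, e: ⊤, f: ⊤}

Working:
Converged values:
  B0:   IN=(all ⊤)   OUT={a:-; rest ⊤}
  B1:   IN={a:-; rest ⊤}   OUT={a:-; rest ⊤}
  B2:   IN={a:-; rest ⊤}   OUT={a:0; rest ⊤}
  B3:   IN={a:0; rest ⊤}   OUT={a:0; rest ⊤}
  B4:   IN={a:0; rest ⊤}   OUT={a:0; rest ⊤}
  B5:   IN={a:0; rest ⊤}   OUT=(all ⊤)
  B6:   IN=(all ⊤)   OUT=(all ⊤)
  B7:   IN=(all ⊤)   OUT=(all ⊤)

Merge at B4: IN[B4] = OUT[B3] = {a: 0, b: ⊤, c: ⊤, d: ⊤, e: ⊤, f: ⊤}
Applying B4's transfer function to that IN value gives OUT[B4] (row B4 above).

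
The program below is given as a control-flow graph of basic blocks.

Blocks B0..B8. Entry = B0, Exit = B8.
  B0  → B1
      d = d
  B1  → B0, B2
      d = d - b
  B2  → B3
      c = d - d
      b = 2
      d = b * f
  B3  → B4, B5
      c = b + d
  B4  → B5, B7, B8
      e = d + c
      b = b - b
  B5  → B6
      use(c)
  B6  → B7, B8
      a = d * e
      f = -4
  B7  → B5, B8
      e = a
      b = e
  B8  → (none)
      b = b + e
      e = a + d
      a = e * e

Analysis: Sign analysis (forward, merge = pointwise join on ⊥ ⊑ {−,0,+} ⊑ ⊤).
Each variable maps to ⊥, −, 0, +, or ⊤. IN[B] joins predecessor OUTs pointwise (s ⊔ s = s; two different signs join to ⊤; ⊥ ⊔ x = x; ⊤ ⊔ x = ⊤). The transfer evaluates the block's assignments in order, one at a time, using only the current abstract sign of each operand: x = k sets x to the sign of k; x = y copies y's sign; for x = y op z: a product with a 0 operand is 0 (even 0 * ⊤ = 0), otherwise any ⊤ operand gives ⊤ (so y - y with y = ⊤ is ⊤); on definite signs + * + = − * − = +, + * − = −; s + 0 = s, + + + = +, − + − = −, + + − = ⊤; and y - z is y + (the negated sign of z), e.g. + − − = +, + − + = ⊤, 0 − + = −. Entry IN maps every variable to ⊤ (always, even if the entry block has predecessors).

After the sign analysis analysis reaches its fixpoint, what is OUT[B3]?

Answer: {a: ⊤, b: +, c: ⊤, d: ⊤, e: ⊤, f: ⊤}

Derivation:
Per-block solution:
  B0:   IN=(all ⊤)   OUT=(all ⊤)
  B1:   IN=(all ⊤)   OUT=(all ⊤)
  B2:   IN=(all ⊤)   OUT={b:+; rest ⊤}
  B3:   IN={b:+; rest ⊤}   OUT={b:+; rest ⊤}
  B4:   IN={b:+; rest ⊤}   OUT=(all ⊤)
  B5:   IN=(all ⊤)   OUT=(all ⊤)
  B6:   IN=(all ⊤)   OUT={f:-; rest ⊤}
  B7:   IN=(all ⊤)   OUT=(all ⊤)
  B8:   IN=(all ⊤)   OUT=(all ⊤)

Merge at B3: IN[B3] = OUT[B2] = {a: ⊤, b: +, c: ⊤, d: ⊤, e: ⊤, f: ⊤}
Applying B3's transfer function to that IN value gives OUT[B3] (row B3 above).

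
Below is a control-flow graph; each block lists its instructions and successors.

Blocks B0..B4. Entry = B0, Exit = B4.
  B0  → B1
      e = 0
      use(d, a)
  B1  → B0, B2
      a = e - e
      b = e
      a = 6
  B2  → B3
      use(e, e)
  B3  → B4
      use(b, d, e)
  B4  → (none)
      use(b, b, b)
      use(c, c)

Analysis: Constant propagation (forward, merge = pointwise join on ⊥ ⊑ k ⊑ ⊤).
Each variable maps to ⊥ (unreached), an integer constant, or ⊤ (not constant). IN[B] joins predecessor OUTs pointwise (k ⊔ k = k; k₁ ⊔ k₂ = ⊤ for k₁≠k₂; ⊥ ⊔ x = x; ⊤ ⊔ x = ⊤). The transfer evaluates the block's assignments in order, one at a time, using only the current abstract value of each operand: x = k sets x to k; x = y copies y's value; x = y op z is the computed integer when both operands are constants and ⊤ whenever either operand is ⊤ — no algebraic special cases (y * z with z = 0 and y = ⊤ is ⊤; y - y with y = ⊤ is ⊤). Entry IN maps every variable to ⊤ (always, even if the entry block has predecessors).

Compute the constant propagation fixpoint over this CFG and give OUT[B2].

Fixpoint table:
  B0: | IN=(all ⊤) | OUT={e:0; rest ⊤}
  B1: | IN={e:0; rest ⊤} | OUT={a:6, b:0, e:0; rest ⊤}
  B2: | IN={a:6, b:0, e:0; rest ⊤} | OUT={a:6, b:0, e:0; rest ⊤}
  B3: | IN={a:6, b:0, e:0; rest ⊤} | OUT={a:6, b:0, e:0; rest ⊤}
  B4: | IN={a:6, b:0, e:0; rest ⊤} | OUT={a:6, b:0, e:0; rest ⊤}

Merge at B2: IN[B2] = OUT[B1] = {a: 6, b: 0, c: ⊤, d: ⊤, e: 0, f: ⊤}
Applying B2's transfer function to that IN value gives OUT[B2] (row B2 above).

Answer: {a: 6, b: 0, c: ⊤, d: ⊤, e: 0, f: ⊤}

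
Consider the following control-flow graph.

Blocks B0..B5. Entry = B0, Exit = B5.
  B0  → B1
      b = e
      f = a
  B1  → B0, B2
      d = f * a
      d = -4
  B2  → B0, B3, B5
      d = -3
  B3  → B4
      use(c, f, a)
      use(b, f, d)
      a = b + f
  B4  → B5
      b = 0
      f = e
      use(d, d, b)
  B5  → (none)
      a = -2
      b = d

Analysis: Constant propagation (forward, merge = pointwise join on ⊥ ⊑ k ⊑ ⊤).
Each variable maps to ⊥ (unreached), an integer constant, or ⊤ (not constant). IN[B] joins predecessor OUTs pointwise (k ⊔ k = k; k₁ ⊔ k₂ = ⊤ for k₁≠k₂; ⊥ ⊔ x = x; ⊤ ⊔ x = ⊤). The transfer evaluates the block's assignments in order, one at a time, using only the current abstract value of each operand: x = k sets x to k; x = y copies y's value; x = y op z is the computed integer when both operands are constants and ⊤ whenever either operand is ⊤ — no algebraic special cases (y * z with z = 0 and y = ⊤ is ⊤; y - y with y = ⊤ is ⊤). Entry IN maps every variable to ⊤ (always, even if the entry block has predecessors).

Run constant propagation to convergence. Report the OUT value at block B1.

Per-block solution:
  B0:   IN=(all ⊤)   OUT=(all ⊤)
  B1:   IN=(all ⊤)   OUT={d:-4; rest ⊤}
  B2:   IN={d:-4; rest ⊤}   OUT={d:-3; rest ⊤}
  B3:   IN={d:-3; rest ⊤}   OUT={d:-3; rest ⊤}
  B4:   IN={d:-3; rest ⊤}   OUT={b:0, d:-3; rest ⊤}
  B5:   IN={d:-3; rest ⊤}   OUT={a:-2, b:-3, d:-3; rest ⊤}

Merge at B1: IN[B1] = OUT[B0] = {a: ⊤, b: ⊤, c: ⊤, d: ⊤, e: ⊤, f: ⊤}
Applying B1's transfer function to that IN value gives OUT[B1] (row B1 above).

Answer: {a: ⊤, b: ⊤, c: ⊤, d: -4, e: ⊤, f: ⊤}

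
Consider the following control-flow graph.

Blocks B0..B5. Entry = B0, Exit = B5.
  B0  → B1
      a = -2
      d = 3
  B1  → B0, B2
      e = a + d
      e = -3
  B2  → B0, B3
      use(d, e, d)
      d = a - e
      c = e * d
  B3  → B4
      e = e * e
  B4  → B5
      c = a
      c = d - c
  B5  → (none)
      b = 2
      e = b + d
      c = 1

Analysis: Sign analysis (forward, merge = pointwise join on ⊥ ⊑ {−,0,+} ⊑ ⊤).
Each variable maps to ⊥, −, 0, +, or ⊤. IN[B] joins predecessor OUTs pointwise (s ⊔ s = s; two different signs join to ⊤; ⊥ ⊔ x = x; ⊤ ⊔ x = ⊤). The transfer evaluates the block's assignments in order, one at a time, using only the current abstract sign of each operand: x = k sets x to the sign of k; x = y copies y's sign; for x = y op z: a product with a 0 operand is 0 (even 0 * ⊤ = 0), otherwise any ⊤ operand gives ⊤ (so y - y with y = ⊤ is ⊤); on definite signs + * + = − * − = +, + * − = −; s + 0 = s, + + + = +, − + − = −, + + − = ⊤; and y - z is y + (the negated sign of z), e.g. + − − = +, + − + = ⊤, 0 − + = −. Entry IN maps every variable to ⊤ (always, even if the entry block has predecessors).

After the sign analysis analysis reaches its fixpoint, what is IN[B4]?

Answer: {a: -, b: ⊤, c: ⊤, d: ⊤, e: +, f: ⊤}

Derivation:
Converged values:
  B0:   IN=(all ⊤)   OUT={a:-, d:+; rest ⊤}
  B1:   IN={a:-, d:+; rest ⊤}   OUT={a:-, d:+, e:-; rest ⊤}
  B2:   IN={a:-, d:+, e:-; rest ⊤}   OUT={a:-, e:-; rest ⊤}
  B3:   IN={a:-, e:-; rest ⊤}   OUT={a:-, e:+; rest ⊤}
  B4:   IN={a:-, e:+; rest ⊤}   OUT={a:-, e:+; rest ⊤}
  B5:   IN={a:-, e:+; rest ⊤}   OUT={a:-, b:+, c:+; rest ⊤}

Merge at B4: IN[B4] = OUT[B3] = {a: -, b: ⊤, c: ⊤, d: ⊤, e: +, f: ⊤}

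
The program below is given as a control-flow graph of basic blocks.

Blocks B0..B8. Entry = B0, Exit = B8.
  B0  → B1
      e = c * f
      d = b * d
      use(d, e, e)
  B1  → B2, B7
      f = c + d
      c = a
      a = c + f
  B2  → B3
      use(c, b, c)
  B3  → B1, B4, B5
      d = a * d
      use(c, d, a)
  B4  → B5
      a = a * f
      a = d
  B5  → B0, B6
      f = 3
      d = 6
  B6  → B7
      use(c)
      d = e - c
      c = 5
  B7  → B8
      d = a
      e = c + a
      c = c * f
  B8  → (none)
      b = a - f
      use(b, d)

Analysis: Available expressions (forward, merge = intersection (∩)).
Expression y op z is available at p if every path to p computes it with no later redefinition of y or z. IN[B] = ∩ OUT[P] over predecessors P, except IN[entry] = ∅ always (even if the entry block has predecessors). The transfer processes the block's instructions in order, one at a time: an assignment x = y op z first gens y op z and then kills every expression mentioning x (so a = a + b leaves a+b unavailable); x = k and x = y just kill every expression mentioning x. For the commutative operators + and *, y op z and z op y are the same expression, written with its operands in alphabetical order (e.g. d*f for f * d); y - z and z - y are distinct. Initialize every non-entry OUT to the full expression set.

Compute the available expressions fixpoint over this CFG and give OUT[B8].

Fixpoint table:
  B0:  IN={}  OUT={c*f}
  B1:  IN={}  OUT={c+f}
  B2:  IN={c+f}  OUT={c+f}
  B3:  IN={c+f}  OUT={c+f}
  B4:  IN={c+f}  OUT={c+f}
  B5:  IN={c+f}  OUT={}
  B6:  IN={}  OUT={}
  B7:  IN={}  OUT={}
  B8:  IN={}  OUT={a-f}

Merge at B8: IN[B8] = OUT[B7] = {}
Applying B8's transfer function to that IN value gives OUT[B8] (row B8 above).

Answer: {a-f}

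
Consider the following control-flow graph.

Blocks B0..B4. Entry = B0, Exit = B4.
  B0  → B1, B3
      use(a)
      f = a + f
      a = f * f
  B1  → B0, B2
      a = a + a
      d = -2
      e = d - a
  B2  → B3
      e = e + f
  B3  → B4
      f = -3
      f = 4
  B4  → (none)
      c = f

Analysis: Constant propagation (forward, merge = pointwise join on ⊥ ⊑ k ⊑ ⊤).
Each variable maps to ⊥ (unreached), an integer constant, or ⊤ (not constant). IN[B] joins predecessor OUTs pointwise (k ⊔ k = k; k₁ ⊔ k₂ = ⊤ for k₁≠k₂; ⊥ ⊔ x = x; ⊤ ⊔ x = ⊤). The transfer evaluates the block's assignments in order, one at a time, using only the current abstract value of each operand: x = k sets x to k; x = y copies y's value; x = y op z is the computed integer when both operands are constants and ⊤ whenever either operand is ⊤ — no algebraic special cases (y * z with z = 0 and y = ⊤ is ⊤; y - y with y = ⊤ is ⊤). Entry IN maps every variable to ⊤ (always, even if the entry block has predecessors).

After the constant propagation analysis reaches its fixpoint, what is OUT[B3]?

Fixpoint table:
  B0:  IN=(all ⊤)  OUT=(all ⊤)
  B1:  IN=(all ⊤)  OUT={d:-2; rest ⊤}
  B2:  IN={d:-2; rest ⊤}  OUT={d:-2; rest ⊤}
  B3:  IN=(all ⊤)  OUT={f:4; rest ⊤}
  B4:  IN={f:4; rest ⊤}  OUT={c:4, f:4; rest ⊤}

Merge at B3: IN[B3] = OUT[B0] ⊔ OUT[B2] = {a: ⊤, b: ⊤, c: ⊤, d: ⊤, e: ⊤, f: ⊤}
Applying B3's transfer function to that IN value gives OUT[B3] (row B3 above).

Answer: {a: ⊤, b: ⊤, c: ⊤, d: ⊤, e: ⊤, f: 4}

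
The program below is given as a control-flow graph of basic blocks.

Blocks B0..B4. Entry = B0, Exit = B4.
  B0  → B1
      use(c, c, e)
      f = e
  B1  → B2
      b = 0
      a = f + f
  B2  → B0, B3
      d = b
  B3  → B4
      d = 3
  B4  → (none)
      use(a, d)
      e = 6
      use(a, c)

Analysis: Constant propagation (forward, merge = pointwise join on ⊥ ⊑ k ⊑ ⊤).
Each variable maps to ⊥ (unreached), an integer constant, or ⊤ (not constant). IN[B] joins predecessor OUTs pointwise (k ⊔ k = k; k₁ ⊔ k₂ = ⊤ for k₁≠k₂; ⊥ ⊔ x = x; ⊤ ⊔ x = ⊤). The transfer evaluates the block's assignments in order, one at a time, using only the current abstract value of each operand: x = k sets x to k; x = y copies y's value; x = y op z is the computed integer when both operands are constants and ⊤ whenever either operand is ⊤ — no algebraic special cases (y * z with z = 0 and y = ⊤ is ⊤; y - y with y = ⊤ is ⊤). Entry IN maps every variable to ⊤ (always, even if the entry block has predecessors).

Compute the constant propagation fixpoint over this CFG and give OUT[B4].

Answer: {a: ⊤, b: 0, c: ⊤, d: 3, e: 6, f: ⊤}

Working:
Fixpoint table:
  B0:  IN=(all ⊤)  OUT=(all ⊤)
  B1:  IN=(all ⊤)  OUT={b:0; rest ⊤}
  B2:  IN={b:0; rest ⊤}  OUT={b:0, d:0; rest ⊤}
  B3:  IN={b:0, d:0; rest ⊤}  OUT={b:0, d:3; rest ⊤}
  B4:  IN={b:0, d:3; rest ⊤}  OUT={b:0, d:3, e:6; rest ⊤}

Merge at B4: IN[B4] = OUT[B3] = {a: ⊤, b: 0, c: ⊤, d: 3, e: ⊤, f: ⊤}
Applying B4's transfer function to that IN value gives OUT[B4] (row B4 above).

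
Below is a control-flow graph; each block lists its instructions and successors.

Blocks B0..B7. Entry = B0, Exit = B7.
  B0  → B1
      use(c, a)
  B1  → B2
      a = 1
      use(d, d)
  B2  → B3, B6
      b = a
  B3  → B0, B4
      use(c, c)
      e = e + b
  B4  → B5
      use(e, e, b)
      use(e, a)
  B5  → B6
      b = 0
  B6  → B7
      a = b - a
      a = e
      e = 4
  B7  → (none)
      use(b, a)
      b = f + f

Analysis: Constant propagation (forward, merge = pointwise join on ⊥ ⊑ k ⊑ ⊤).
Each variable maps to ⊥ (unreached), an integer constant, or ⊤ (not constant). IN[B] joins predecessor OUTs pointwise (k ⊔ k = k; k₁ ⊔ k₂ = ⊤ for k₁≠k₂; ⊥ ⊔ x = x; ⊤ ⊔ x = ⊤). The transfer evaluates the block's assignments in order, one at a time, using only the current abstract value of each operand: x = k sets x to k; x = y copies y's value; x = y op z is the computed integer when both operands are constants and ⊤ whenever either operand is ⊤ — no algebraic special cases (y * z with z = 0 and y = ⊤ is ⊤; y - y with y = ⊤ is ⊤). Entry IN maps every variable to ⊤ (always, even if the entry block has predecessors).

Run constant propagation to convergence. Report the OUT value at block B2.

Fixpoint table:
  B0:  IN=(all ⊤)  OUT=(all ⊤)
  B1:  IN=(all ⊤)  OUT={a:1; rest ⊤}
  B2:  IN={a:1; rest ⊤}  OUT={a:1, b:1; rest ⊤}
  B3:  IN={a:1, b:1; rest ⊤}  OUT={a:1, b:1; rest ⊤}
  B4:  IN={a:1, b:1; rest ⊤}  OUT={a:1, b:1; rest ⊤}
  B5:  IN={a:1, b:1; rest ⊤}  OUT={a:1, b:0; rest ⊤}
  B6:  IN={a:1; rest ⊤}  OUT={e:4; rest ⊤}
  B7:  IN={e:4; rest ⊤}  OUT={e:4; rest ⊤}

Merge at B2: IN[B2] = OUT[B1] = {a: 1, b: ⊤, c: ⊤, d: ⊤, e: ⊤, f: ⊤}
Applying B2's transfer function to that IN value gives OUT[B2] (row B2 above).

Answer: {a: 1, b: 1, c: ⊤, d: ⊤, e: ⊤, f: ⊤}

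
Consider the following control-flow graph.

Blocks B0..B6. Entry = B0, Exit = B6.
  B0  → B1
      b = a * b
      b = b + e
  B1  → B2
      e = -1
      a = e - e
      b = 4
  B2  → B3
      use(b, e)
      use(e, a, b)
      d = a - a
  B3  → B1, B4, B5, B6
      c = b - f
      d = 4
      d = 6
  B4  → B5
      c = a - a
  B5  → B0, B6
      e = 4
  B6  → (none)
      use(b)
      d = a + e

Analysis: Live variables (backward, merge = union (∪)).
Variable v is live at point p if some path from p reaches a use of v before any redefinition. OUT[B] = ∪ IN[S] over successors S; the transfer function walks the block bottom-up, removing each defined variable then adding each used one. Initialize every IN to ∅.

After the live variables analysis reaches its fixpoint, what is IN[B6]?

Answer: {a, b, e}

Derivation:
Converged values:
  B0:  IN={a, b, e, f}  OUT={f}
  B1:  IN={f}  OUT={a, b, e, f}
  B2:  IN={a, b, e, f}  OUT={a, b, e, f}
  B3:  IN={a, b, e, f}  OUT={a, b, e, f}
  B4:  IN={a, b, f}  OUT={a, b, f}
  B5:  IN={a, b, f}  OUT={a, b, e, f}
  B6:  IN={a, b, e}  OUT={}

B6 is the boundary node: OUT[B6] = {}
Applying B6's transfer function to that OUT value gives IN[B6] (row B6 above).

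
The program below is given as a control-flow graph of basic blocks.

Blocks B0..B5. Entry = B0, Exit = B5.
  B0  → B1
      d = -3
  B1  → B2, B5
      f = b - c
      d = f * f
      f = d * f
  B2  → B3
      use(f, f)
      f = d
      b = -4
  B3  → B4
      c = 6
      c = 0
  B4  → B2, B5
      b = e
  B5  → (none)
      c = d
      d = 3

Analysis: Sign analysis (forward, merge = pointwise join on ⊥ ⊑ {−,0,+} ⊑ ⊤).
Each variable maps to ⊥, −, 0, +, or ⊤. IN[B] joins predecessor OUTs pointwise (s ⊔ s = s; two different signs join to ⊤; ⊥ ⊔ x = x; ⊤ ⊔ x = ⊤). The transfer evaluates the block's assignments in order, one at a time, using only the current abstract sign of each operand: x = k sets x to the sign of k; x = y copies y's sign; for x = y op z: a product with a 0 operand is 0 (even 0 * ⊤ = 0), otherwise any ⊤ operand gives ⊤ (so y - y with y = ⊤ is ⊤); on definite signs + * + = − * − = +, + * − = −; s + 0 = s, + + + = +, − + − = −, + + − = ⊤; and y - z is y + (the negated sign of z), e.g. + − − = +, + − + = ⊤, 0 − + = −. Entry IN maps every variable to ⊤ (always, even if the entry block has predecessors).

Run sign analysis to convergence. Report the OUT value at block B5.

Answer: {a: ⊤, b: ⊤, c: ⊤, d: +, e: ⊤, f: ⊤}

Derivation:
Converged values:
  B0:  IN=(all ⊤)  OUT={d:-; rest ⊤}
  B1:  IN={d:-; rest ⊤}  OUT=(all ⊤)
  B2:  IN=(all ⊤)  OUT={b:-; rest ⊤}
  B3:  IN={b:-; rest ⊤}  OUT={b:-, c:0; rest ⊤}
  B4:  IN={b:-, c:0; rest ⊤}  OUT={c:0; rest ⊤}
  B5:  IN=(all ⊤)  OUT={d:+; rest ⊤}

Merge at B5: IN[B5] = OUT[B1] ⊔ OUT[B4] = {a: ⊤, b: ⊤, c: ⊤, d: ⊤, e: ⊤, f: ⊤}
Applying B5's transfer function to that IN value gives OUT[B5] (row B5 above).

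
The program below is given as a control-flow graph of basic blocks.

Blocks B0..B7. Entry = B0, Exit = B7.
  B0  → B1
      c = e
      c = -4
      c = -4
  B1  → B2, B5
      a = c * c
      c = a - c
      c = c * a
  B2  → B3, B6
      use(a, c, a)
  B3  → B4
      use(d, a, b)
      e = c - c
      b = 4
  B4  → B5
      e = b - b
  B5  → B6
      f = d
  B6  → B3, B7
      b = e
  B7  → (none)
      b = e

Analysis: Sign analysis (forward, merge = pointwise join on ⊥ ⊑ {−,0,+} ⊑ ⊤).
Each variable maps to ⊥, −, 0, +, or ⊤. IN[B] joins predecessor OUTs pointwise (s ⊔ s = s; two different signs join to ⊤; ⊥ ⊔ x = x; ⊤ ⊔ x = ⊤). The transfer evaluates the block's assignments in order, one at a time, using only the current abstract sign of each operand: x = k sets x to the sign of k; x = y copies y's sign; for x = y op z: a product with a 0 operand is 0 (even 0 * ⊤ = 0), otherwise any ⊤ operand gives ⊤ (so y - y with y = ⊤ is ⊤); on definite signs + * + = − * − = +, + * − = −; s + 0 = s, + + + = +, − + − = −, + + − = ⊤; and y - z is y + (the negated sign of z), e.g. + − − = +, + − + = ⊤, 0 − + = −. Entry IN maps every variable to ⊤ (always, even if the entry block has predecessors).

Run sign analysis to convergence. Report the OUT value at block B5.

Answer: {a: +, b: ⊤, c: +, d: ⊤, e: ⊤, f: ⊤}

Trace:
Fixpoint table:
  B0: | IN=(all ⊤) | OUT={c:-; rest ⊤}
  B1: | IN={c:-; rest ⊤} | OUT={a:+, c:+; rest ⊤}
  B2: | IN={a:+, c:+; rest ⊤} | OUT={a:+, c:+; rest ⊤}
  B3: | IN={a:+, c:+; rest ⊤} | OUT={a:+, b:+, c:+; rest ⊤}
  B4: | IN={a:+, b:+, c:+; rest ⊤} | OUT={a:+, b:+, c:+; rest ⊤}
  B5: | IN={a:+, c:+; rest ⊤} | OUT={a:+, c:+; rest ⊤}
  B6: | IN={a:+, c:+; rest ⊤} | OUT={a:+, c:+; rest ⊤}
  B7: | IN={a:+, c:+; rest ⊤} | OUT={a:+, c:+; rest ⊤}

Merge at B5: IN[B5] = OUT[B1] ⊔ OUT[B4] = {a: +, b: ⊤, c: +, d: ⊤, e: ⊤, f: ⊤}
Applying B5's transfer function to that IN value gives OUT[B5] (row B5 above).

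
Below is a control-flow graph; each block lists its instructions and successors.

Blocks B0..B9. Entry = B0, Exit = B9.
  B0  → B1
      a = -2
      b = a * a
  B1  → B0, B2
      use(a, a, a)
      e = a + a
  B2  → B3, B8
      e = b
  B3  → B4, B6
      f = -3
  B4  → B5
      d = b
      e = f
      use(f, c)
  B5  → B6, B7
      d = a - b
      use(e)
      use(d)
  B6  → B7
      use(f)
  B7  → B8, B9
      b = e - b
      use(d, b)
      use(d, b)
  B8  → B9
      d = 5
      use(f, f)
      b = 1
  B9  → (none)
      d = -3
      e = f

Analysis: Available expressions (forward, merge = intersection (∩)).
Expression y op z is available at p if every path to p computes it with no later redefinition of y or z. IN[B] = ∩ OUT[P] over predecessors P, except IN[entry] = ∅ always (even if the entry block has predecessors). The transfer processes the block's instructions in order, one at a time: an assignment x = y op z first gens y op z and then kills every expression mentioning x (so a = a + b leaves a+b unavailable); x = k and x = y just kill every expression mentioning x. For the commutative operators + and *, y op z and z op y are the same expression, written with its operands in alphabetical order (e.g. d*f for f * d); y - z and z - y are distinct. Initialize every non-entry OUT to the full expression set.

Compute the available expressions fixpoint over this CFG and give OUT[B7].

Answer: {a*a, a+a}

Derivation:
Per-block solution:
  B0:   IN={}   OUT={a*a}
  B1:   IN={a*a}   OUT={a*a, a+a}
  B2:   IN={a*a, a+a}   OUT={a*a, a+a}
  B3:   IN={a*a, a+a}   OUT={a*a, a+a}
  B4:   IN={a*a, a+a}   OUT={a*a, a+a}
  B5:   IN={a*a, a+a}   OUT={a*a, a+a, a-b}
  B6:   IN={a*a, a+a}   OUT={a*a, a+a}
  B7:   IN={a*a, a+a}   OUT={a*a, a+a}
  B8:   IN={a*a, a+a}   OUT={a*a, a+a}
  B9:   IN={a*a, a+a}   OUT={a*a, a+a}

Merge at B7: IN[B7] = OUT[B5] ∩ OUT[B6] = {a*a, a+a}
Applying B7's transfer function to that IN value gives OUT[B7] (row B7 above).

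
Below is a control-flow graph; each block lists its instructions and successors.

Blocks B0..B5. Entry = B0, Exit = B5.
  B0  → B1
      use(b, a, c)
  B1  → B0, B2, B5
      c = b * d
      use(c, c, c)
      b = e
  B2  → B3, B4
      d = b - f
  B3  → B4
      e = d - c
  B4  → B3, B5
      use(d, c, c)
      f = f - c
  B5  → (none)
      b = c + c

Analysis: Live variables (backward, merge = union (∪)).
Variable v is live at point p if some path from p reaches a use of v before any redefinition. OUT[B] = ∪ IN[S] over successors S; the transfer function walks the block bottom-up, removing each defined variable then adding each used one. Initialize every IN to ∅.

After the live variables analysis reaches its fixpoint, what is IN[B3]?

Answer: {c, d, f}

Trace:
Fixpoint table:
  B0: | IN={a, b, c, d, e, f} | OUT={a, b, d, e, f}
  B1: | IN={a, b, d, e, f} | OUT={a, b, c, d, e, f}
  B2: | IN={b, c, f} | OUT={c, d, f}
  B3: | IN={c, d, f} | OUT={c, d, f}
  B4: | IN={c, d, f} | OUT={c, d, f}
  B5: | IN={c} | OUT={}

Merge at B3: OUT[B3] = IN[B4] = {c, d, f}
Applying B3's transfer function to that OUT value gives IN[B3] (row B3 above).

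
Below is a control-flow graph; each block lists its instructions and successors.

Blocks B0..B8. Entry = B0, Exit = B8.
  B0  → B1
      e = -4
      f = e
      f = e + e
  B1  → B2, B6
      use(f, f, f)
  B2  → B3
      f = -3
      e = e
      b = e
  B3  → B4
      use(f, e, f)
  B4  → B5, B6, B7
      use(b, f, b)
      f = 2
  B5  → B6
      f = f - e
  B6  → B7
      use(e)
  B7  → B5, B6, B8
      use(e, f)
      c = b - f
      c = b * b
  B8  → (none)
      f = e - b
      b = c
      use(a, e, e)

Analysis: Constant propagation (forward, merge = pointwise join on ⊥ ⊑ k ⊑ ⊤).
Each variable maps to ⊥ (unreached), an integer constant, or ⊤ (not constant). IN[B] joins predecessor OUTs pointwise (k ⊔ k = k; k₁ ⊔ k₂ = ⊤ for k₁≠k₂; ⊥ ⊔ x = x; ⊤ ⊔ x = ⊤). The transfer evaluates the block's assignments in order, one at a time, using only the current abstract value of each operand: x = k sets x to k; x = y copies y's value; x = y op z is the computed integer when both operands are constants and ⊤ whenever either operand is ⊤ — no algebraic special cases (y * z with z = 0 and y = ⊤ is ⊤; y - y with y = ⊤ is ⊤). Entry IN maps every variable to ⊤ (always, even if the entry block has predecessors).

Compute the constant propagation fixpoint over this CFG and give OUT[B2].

Converged values:
  B0:   IN=(all ⊤)   OUT={e:-4, f:-8; rest ⊤}
  B1:   IN={e:-4, f:-8; rest ⊤}   OUT={e:-4, f:-8; rest ⊤}
  B2:   IN={e:-4, f:-8; rest ⊤}   OUT={b:-4, e:-4, f:-3; rest ⊤}
  B3:   IN={b:-4, e:-4, f:-3; rest ⊤}   OUT={b:-4, e:-4, f:-3; rest ⊤}
  B4:   IN={b:-4, e:-4, f:-3; rest ⊤}   OUT={b:-4, e:-4, f:2; rest ⊤}
  B5:   IN={e:-4; rest ⊤}   OUT={e:-4; rest ⊤}
  B6:   IN={e:-4; rest ⊤}   OUT={e:-4; rest ⊤}
  B7:   IN={e:-4; rest ⊤}   OUT={e:-4; rest ⊤}
  B8:   IN={e:-4; rest ⊤}   OUT={e:-4; rest ⊤}

Merge at B2: IN[B2] = OUT[B1] = {a: ⊤, b: ⊤, c: ⊤, d: ⊤, e: -4, f: -8}
Applying B2's transfer function to that IN value gives OUT[B2] (row B2 above).

Answer: {a: ⊤, b: -4, c: ⊤, d: ⊤, e: -4, f: -3}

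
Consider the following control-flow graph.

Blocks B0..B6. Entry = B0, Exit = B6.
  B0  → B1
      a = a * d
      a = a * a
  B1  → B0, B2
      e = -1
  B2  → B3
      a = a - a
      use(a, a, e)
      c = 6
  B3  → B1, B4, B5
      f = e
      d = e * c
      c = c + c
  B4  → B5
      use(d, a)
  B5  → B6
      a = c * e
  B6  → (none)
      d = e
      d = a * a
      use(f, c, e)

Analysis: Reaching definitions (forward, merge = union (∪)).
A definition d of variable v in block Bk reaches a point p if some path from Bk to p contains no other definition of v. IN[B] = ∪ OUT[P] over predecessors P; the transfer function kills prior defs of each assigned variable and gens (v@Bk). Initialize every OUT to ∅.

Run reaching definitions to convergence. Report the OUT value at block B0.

Answer: {a@B0, c@B3, d@B3, e@B1, f@B3}

Derivation:
Per-block solution:
  B0:   IN={a@B0, a@B2, c@B3, d@B3, e@B1, f@B3}   OUT={a@B0, c@B3, d@B3, e@B1, f@B3}
  B1:   IN={a@B0, a@B2, c@B3, d@B3, e@B1, f@B3}   OUT={a@B0, a@B2, c@B3, d@B3, e@B1, f@B3}
  B2:   IN={a@B0, a@B2, c@B3, d@B3, e@B1, f@B3}   OUT={a@B2, c@B2, d@B3, e@B1, f@B3}
  B3:   IN={a@B2, c@B2, d@B3, e@B1, f@B3}   OUT={a@B2, c@B3, d@B3, e@B1, f@B3}
  B4:   IN={a@B2, c@B3, d@B3, e@B1, f@B3}   OUT={a@B2, c@B3, d@B3, e@B1, f@B3}
  B5:   IN={a@B2, c@B3, d@B3, e@B1, f@B3}   OUT={a@B5, c@B3, d@B3, e@B1, f@B3}
  B6:   IN={a@B5, c@B3, d@B3, e@B1, f@B3}   OUT={a@B5, c@B3, d@B6, e@B1, f@B3}

Merge at B0 (entry node, so the boundary value {} is joined with the incoming edge(s)): IN[B0] = {} ⊔ OUT[B1] = {a@B0, a@B2, c@B3, d@B3, e@B1, f@B3}
Applying B0's transfer function to that IN value gives OUT[B0] (row B0 above).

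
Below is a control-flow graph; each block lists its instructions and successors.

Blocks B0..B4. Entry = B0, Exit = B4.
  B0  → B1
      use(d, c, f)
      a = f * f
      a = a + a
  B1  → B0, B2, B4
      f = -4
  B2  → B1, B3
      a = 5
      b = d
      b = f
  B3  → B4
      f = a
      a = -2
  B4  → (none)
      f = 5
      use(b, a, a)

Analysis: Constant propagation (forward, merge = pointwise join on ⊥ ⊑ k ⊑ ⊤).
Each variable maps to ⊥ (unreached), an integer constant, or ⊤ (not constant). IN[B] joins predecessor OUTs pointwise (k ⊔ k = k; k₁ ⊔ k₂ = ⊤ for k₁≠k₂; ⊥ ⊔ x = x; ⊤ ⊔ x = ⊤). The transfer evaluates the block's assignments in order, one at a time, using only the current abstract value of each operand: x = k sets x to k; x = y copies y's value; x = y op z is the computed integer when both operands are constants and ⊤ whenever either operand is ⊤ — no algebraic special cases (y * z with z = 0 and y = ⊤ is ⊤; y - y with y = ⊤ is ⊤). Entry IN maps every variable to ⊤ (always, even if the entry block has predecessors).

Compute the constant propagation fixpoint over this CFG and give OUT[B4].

Answer: {a: ⊤, b: ⊤, c: ⊤, d: ⊤, e: ⊤, f: 5}

Trace:
Fixpoint table:
  B0: | IN=(all ⊤) | OUT=(all ⊤)
  B1: | IN=(all ⊤) | OUT={f:-4; rest ⊤}
  B2: | IN={f:-4; rest ⊤} | OUT={a:5, b:-4, f:-4; rest ⊤}
  B3: | IN={a:5, b:-4, f:-4; rest ⊤} | OUT={a:-2, b:-4, f:5; rest ⊤}
  B4: | IN=(all ⊤) | OUT={f:5; rest ⊤}

Merge at B4: IN[B4] = OUT[B1] ⊔ OUT[B3] = {a: ⊤, b: ⊤, c: ⊤, d: ⊤, e: ⊤, f: ⊤}
Applying B4's transfer function to that IN value gives OUT[B4] (row B4 above).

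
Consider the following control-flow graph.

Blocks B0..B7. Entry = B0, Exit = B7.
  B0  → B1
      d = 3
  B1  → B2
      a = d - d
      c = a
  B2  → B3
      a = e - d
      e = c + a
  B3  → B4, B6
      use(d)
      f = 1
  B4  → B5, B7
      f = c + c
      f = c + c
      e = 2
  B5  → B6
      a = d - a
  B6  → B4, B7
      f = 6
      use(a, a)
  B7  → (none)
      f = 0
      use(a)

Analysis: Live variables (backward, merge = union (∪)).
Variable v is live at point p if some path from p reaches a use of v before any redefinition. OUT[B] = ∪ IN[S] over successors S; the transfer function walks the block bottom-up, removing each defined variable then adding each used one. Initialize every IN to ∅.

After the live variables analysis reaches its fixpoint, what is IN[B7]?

Fixpoint table:
  B0:   IN={e}   OUT={d, e}
  B1:   IN={d, e}   OUT={c, d, e}
  B2:   IN={c, d, e}   OUT={a, c, d}
  B3:   IN={a, c, d}   OUT={a, c, d}
  B4:   IN={a, c, d}   OUT={a, c, d}
  B5:   IN={a, c, d}   OUT={a, c, d}
  B6:   IN={a, c, d}   OUT={a, c, d}
  B7:   IN={a}   OUT={}

B7 is the boundary node: OUT[B7] = {}
Applying B7's transfer function to that OUT value gives IN[B7] (row B7 above).

Answer: {a}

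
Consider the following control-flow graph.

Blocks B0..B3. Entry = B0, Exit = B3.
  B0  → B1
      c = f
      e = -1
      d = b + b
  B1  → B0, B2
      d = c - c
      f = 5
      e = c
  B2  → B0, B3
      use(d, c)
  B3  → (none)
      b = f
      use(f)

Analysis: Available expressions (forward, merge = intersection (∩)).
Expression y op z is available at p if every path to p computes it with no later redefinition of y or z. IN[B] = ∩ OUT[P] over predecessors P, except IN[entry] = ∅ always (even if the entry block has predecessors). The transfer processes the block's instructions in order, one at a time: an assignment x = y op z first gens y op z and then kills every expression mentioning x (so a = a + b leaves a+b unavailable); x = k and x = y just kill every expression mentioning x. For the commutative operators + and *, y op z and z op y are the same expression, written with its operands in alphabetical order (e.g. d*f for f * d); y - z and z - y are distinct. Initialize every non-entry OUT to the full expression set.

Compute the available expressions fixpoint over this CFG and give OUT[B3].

Answer: {c-c}

Derivation:
Per-block solution:
  B0: | IN={} | OUT={b+b}
  B1: | IN={b+b} | OUT={b+b, c-c}
  B2: | IN={b+b, c-c} | OUT={b+b, c-c}
  B3: | IN={b+b, c-c} | OUT={c-c}

Merge at B3: IN[B3] = OUT[B2] = {b+b, c-c}
Applying B3's transfer function to that IN value gives OUT[B3] (row B3 above).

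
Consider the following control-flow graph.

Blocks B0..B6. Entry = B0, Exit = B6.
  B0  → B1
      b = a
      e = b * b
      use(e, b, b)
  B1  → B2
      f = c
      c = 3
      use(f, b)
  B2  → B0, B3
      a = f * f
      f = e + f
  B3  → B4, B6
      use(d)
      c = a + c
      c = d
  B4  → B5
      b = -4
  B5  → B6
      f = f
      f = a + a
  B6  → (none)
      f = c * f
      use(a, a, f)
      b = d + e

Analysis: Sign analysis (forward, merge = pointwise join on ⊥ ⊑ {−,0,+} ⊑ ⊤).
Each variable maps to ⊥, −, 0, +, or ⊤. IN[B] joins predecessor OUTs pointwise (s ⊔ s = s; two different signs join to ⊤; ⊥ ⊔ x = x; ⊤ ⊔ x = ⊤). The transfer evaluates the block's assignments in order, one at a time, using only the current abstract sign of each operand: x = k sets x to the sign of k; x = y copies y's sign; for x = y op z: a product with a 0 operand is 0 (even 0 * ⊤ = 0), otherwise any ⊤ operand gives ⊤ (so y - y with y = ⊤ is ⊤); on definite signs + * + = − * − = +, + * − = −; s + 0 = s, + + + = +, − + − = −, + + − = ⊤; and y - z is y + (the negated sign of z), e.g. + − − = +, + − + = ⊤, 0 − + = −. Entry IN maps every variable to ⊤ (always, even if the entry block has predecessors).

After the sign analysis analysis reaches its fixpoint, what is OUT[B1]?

Answer: {a: ⊤, b: ⊤, c: +, d: ⊤, e: ⊤, f: ⊤}

Trace:
Converged values:
  B0:   IN=(all ⊤)   OUT=(all ⊤)
  B1:   IN=(all ⊤)   OUT={c:+; rest ⊤}
  B2:   IN={c:+; rest ⊤}   OUT={c:+; rest ⊤}
  B3:   IN={c:+; rest ⊤}   OUT=(all ⊤)
  B4:   IN=(all ⊤)   OUT={b:-; rest ⊤}
  B5:   IN={b:-; rest ⊤}   OUT={b:-; rest ⊤}
  B6:   IN=(all ⊤)   OUT=(all ⊤)

Merge at B1: IN[B1] = OUT[B0] = {a: ⊤, b: ⊤, c: ⊤, d: ⊤, e: ⊤, f: ⊤}
Applying B1's transfer function to that IN value gives OUT[B1] (row B1 above).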